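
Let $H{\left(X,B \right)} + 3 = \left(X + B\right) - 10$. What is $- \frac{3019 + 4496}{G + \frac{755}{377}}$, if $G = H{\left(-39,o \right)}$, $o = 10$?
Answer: $\frac{2833155}{15079} \approx 187.89$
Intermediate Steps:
$H{\left(X,B \right)} = -13 + B + X$ ($H{\left(X,B \right)} = -3 - \left(10 - B - X\right) = -3 + \left(-10 + B + X\right) = -13 + B + X$)
$G = -42$ ($G = -13 + 10 - 39 = -42$)
$- \frac{3019 + 4496}{G + \frac{755}{377}} = - \frac{3019 + 4496}{-42 + \frac{755}{377}} = - \frac{7515}{-42 + 755 \cdot \frac{1}{377}} = - \frac{7515}{-42 + \frac{755}{377}} = - \frac{7515}{- \frac{15079}{377}} = - \frac{7515 \left(-377\right)}{15079} = \left(-1\right) \left(- \frac{2833155}{15079}\right) = \frac{2833155}{15079}$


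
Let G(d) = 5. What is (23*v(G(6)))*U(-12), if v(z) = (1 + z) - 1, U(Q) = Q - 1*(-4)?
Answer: -920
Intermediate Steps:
U(Q) = 4 + Q (U(Q) = Q + 4 = 4 + Q)
v(z) = z
(23*v(G(6)))*U(-12) = (23*5)*(4 - 12) = 115*(-8) = -920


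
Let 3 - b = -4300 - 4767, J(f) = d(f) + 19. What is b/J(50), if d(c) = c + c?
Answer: 9070/119 ≈ 76.219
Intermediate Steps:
d(c) = 2*c
J(f) = 19 + 2*f (J(f) = 2*f + 19 = 19 + 2*f)
b = 9070 (b = 3 - (-4300 - 4767) = 3 - 1*(-9067) = 3 + 9067 = 9070)
b/J(50) = 9070/(19 + 2*50) = 9070/(19 + 100) = 9070/119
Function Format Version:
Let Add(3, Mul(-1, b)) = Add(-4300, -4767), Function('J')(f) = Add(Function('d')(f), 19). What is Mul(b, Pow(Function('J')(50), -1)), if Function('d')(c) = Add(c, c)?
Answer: Rational(9070, 119) ≈ 76.219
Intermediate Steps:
Function('d')(c) = Mul(2, c)
Function('J')(f) = Add(19, Mul(2, f)) (Function('J')(f) = Add(Mul(2, f), 19) = Add(19, Mul(2, f)))
b = 9070 (b = Add(3, Mul(-1, Add(-4300, -4767))) = Add(3, Mul(-1, -9067)) = Add(3, 9067) = 9070)
Mul(b, Pow(Function('J')(50), -1)) = Mul(9070, Pow(Add(19, Mul(2, 50)), -1)) = Mul(9070, Pow(Add(19, 100), -1)) = Mul(9070, Pow(119, -1)) = Mul(9070, Rational(1, 119)) = Rational(9070, 119)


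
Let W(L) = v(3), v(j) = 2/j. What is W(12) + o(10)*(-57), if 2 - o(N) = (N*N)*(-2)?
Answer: -34540/3 ≈ -11513.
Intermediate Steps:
o(N) = 2 + 2*N**2 (o(N) = 2 - N*N*(-2) = 2 - N**2*(-2) = 2 - (-2)*N**2 = 2 + 2*N**2)
W(L) = 2/3
W(12) + o(10)*(-57) = 2/3 + (2 + 2*10**2)*(-57) = 2/3 + (2 + 2*100)*(-57) = 2/3 + (2 + 200)*(-57) = 2/3 + 202*(-57) = 2/3 - 11514 = -34540/3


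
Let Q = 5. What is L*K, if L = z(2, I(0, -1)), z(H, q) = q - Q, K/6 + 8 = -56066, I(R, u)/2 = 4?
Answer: -1009332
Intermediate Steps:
I(R, u) = 8 (I(R, u) = 2*4 = 8)
K = -336444 (K = -48 + 6*(-56066) = -48 - 336396 = -336444)
z(H, q) = -5 + q (z(H, q) = q - 1*5 = q - 5 = -5 + q)
L = 3 (L = -5 + 8 = 3)
L*K = 3*(-336444) = -1009332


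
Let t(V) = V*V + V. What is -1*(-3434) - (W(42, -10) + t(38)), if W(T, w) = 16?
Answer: 1936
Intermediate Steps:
t(V) = V + V² (t(V) = V² + V = V + V²)
-1*(-3434) - (W(42, -10) + t(38)) = -1*(-3434) - (16 + 38*(1 + 38)) = 3434 - (16 + 38*39) = 3434 - (16 + 1482) = 3434 - 1*1498 = 3434 - 1498 = 1936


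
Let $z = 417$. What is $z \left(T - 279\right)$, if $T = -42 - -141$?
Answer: $-75060$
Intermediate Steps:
$T = 99$ ($T = -42 + 141 = 99$)
$z \left(T - 279\right) = 417 \left(99 - 279\right) = 417 \left(-180\right) = -75060$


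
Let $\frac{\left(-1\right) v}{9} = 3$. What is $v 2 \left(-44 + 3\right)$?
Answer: $2214$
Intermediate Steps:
$v = -27$ ($v = \left(-9\right) 3 = -27$)
$v 2 \left(-44 + 3\right) = \left(-27\right) 2 \left(-44 + 3\right) = \left(-54\right) \left(-41\right) = 2214$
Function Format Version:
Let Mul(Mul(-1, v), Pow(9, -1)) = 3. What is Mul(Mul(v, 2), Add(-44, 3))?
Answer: 2214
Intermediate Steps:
v = -27 (v = Mul(-9, 3) = -27)
Mul(Mul(v, 2), Add(-44, 3)) = Mul(Mul(-27, 2), Add(-44, 3)) = Mul(-54, -41) = 2214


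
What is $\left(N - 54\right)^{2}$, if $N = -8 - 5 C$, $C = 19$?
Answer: $24649$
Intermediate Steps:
$N = -103$ ($N = -8 - 95 = -103$)
$\left(N - 54\right)^{2} = \left(-103 - 54\right)^{2} = \left(-157\right)^{2} = 24649$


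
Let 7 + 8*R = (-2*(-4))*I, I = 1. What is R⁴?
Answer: 1/4096 ≈ 0.00024414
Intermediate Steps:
R = ⅛ (R = -7/8 + (-2*(-4)*1)/8 = -7/8 + (8*1)/8 = -7/8 + (⅛)*8 = -7/8 + 1 = ⅛ ≈ 0.12500)
R⁴ = (⅛)⁴ = 1/4096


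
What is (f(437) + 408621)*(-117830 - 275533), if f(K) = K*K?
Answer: -235856521170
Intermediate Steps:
f(K) = K²
(f(437) + 408621)*(-117830 - 275533) = (437² + 408621)*(-117830 - 275533) = (190969 + 408621)*(-393363) = 599590*(-393363) = -235856521170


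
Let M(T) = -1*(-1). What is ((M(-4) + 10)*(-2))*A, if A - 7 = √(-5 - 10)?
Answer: -154 - 22*I*√15 ≈ -154.0 - 85.206*I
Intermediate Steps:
M(T) = 1
A = 7 + I*√15 (A = 7 + √(-5 - 10) = 7 + √(-15) = 7 + I*√15 ≈ 7.0 + 3.873*I)
((M(-4) + 10)*(-2))*A = ((1 + 10)*(-2))*(7 + I*√15) = (11*(-2))*(7 + I*√15) = -22*(7 + I*√15) = -154 - 22*I*√15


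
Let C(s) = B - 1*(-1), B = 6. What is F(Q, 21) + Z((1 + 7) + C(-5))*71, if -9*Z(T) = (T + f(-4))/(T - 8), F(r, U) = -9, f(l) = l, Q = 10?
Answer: -1348/63 ≈ -21.397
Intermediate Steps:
C(s) = 7 (C(s) = 6 - 1*(-1) = 6 + 1 = 7)
Z(T) = -(-4 + T)/(9*(-8 + T)) (Z(T) = -(T - 4)/(9*(T - 8)) = -(-4 + T)/(9*(-8 + T)))
F(Q, 21) + Z((1 + 7) + C(-5))*71 = -9 + ((4 - ((1 + 7) + 7))/(9*(-8 + ((1 + 7) + 7))))*71 = -9 + ((4 - (8 + 7))/(9*(-8 + (8 + 7))))*71 = -9 + ((4 - 1*15)/(9*(-8 + 15)))*71 = -9 + ((1/9)*(4 - 15)/7)*71 = -9 + ((1/9)*(1/7)*(-11))*71 = -9 - 11/63*71 = -9 - 781/63 = -1348/63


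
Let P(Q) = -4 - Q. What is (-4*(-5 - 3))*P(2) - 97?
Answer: -289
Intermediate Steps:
(-4*(-5 - 3))*P(2) - 97 = (-4*(-5 - 3))*(-4 - 1*2) - 97 = (-4*(-8))*(-4 - 2) - 97 = 32*(-6) - 97 = -192 - 97 = -289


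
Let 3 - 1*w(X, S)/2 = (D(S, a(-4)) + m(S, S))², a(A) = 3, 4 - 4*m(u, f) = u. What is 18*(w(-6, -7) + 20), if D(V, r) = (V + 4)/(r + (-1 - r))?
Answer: -2889/4 ≈ -722.25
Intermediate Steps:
m(u, f) = 1 - u/4
D(V, r) = -4 - V (D(V, r) = (4 + V)/(-1) = (4 + V)*(-1) = -4 - V)
w(X, S) = 6 - 2*(-3 - 5*S/4)² (w(X, S) = 6 - 2*((-4 - S) + (1 - S/4))² = 6 - 2*(-3 - 5*S/4)²)
18*(w(-6, -7) + 20) = 18*((6 - (12 + 5*(-7))²/8) + 20) = 18*((6 - (12 - 35)²/8) + 20) = 18*((6 - ⅛*(-23)²) + 20) = 18*((6 - ⅛*529) + 20) = 18*((6 - 529/8) + 20) = 18*(-481/8 + 20) = 18*(-321/8) = -2889/4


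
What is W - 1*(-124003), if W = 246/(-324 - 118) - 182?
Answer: 27364318/221 ≈ 1.2382e+5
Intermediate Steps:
W = -40345/221 (W = 246/(-442) - 182 = -1/442*246 - 182 = -123/221 - 182 = -40345/221 ≈ -182.56)
W - 1*(-124003) = -40345/221 - 1*(-124003) = -40345/221 + 124003 = 27364318/221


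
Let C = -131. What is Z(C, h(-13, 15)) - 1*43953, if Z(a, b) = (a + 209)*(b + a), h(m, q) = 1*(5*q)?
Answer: -48321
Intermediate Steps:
h(m, q) = 5*q
Z(a, b) = (209 + a)*(a + b)
Z(C, h(-13, 15)) - 1*43953 = ((-131)² + 209*(-131) + 209*(5*15) - 655*15) - 1*43953 = (17161 - 27379 + 209*75 - 131*75) - 43953 = (17161 - 27379 + 15675 - 9825) - 43953 = -4368 - 43953 = -48321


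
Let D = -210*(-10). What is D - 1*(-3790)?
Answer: 5890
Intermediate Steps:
D = 2100
D - 1*(-3790) = 2100 - 1*(-3790) = 2100 + 3790 = 5890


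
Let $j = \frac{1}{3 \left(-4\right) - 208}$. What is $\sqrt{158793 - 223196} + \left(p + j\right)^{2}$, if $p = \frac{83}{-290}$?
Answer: $\frac{137641}{1628176} + i \sqrt{64403} \approx 0.084537 + 253.78 i$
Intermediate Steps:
$p = - \frac{83}{290}$ ($p = 83 \left(- \frac{1}{290}\right) = - \frac{83}{290} \approx -0.28621$)
$j = - \frac{1}{220}$ ($j = \frac{1}{-12 - 208} = \frac{1}{-220} = - \frac{1}{220} \approx -0.0045455$)
$\sqrt{158793 - 223196} + \left(p + j\right)^{2} = \sqrt{158793 - 223196} + \left(- \frac{83}{290} - \frac{1}{220}\right)^{2} = \sqrt{-64403} + \left(- \frac{371}{1276}\right)^{2} = i \sqrt{64403} + \frac{137641}{1628176} = \frac{137641}{1628176} + i \sqrt{64403}$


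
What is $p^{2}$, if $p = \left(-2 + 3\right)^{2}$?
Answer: $1$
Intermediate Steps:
$p = 1$ ($p = 1^{2} = 1$)
$p^{2} = 1^{2} = 1$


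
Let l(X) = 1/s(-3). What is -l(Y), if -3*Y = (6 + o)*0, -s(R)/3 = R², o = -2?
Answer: 1/27 ≈ 0.037037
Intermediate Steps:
s(R) = -3*R²
Y = 0 (Y = -(6 - 2)*0/3 = -4*0/3 = -⅓*0 = 0)
l(X) = -1/27 (l(X) = 1/(-3*(-3)²) = 1/(-3*9) = 1/(-27) = -1/27)
-l(Y) = -1*(-1/27) = 1/27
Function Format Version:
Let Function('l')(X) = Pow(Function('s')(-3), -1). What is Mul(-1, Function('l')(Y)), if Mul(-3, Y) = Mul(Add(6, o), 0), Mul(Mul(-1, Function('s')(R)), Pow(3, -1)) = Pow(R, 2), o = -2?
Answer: Rational(1, 27) ≈ 0.037037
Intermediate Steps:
Function('s')(R) = Mul(-3, Pow(R, 2))
Y = 0 (Y = Mul(Rational(-1, 3), Mul(Add(6, -2), 0)) = Mul(Rational(-1, 3), Mul(4, 0)) = Mul(Rational(-1, 3), 0) = 0)
Function('l')(X) = Rational(-1, 27) (Function('l')(X) = Pow(Mul(-3, Pow(-3, 2)), -1) = Pow(Mul(-3, 9), -1) = Pow(-27, -1) = Rational(-1, 27))
Mul(-1, Function('l')(Y)) = Mul(-1, Rational(-1, 27)) = Rational(1, 27)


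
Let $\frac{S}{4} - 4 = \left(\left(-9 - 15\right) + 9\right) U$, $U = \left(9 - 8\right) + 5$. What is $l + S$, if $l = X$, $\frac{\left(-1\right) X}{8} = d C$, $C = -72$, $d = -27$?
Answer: $-15896$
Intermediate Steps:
$X = -15552$ ($X = - 8 \left(\left(-27\right) \left(-72\right)\right) = \left(-8\right) 1944 = -15552$)
$U = 6$ ($U = 1 + 5 = 6$)
$S = -344$ ($S = 16 + 4 \left(\left(-9 - 15\right) + 9\right) 6 = 16 + 4 \left(-24 + 9\right) 6 = 16 + 4 \left(\left(-15\right) 6\right) = 16 + 4 \left(-90\right) = 16 - 360 = -344$)
$l = -15552$
$l + S = -15552 - 344 = -15896$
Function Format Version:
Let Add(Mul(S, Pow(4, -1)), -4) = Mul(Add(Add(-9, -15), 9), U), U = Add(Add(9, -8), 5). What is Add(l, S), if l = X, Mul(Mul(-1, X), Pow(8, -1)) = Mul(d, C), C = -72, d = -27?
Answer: -15896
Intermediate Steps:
X = -15552 (X = Mul(-8, Mul(-27, -72)) = Mul(-8, 1944) = -15552)
U = 6 (U = Add(1, 5) = 6)
S = -344 (S = Add(16, Mul(4, Mul(Add(Add(-9, -15), 9), 6))) = Add(16, Mul(4, Mul(Add(-24, 9), 6))) = Add(16, Mul(4, Mul(-15, 6))) = Add(16, Mul(4, -90)) = Add(16, -360) = -344)
l = -15552
Add(l, S) = Add(-15552, -344) = -15896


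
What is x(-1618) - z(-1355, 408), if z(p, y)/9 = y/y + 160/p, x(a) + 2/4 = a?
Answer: -881529/542 ≈ -1626.4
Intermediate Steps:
x(a) = -½ + a
z(p, y) = 9 + 1440/p (z(p, y) = 9*(y/y + 160/p) = 9*(1 + 160/p) = 9 + 1440/p)
x(-1618) - z(-1355, 408) = (-½ - 1618) - (9 + 1440/(-1355)) = -3237/2 - (9 + 1440*(-1/1355)) = -3237/2 - (9 - 288/271) = -3237/2 - 1*2151/271 = -3237/2 - 2151/271 = -881529/542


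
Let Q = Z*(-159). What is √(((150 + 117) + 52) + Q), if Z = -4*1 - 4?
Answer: √1591 ≈ 39.887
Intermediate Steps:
Z = -8 (Z = -4 - 4 = -8)
Q = 1272 (Q = -8*(-159) = 1272)
√(((150 + 117) + 52) + Q) = √(((150 + 117) + 52) + 1272) = √((267 + 52) + 1272) = √(319 + 1272) = √1591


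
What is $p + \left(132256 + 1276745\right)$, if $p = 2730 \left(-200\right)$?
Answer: $863001$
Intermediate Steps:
$p = -546000$
$p + \left(132256 + 1276745\right) = -546000 + \left(132256 + 1276745\right) = -546000 + 1409001 = 863001$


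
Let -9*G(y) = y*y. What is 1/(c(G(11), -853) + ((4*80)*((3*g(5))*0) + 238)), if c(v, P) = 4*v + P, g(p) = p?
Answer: -9/6019 ≈ -0.0014953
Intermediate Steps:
G(y) = -y²/9 (G(y) = -y*y/9 = -y²/9)
c(v, P) = P + 4*v
1/(c(G(11), -853) + ((4*80)*((3*g(5))*0) + 238)) = 1/((-853 + 4*(-⅑*11²)) + ((4*80)*((3*5)*0) + 238)) = 1/((-853 + 4*(-⅑*121)) + (320*(15*0) + 238)) = 1/((-853 + 4*(-121/9)) + (320*0 + 238)) = 1/((-853 - 484/9) + (0 + 238)) = 1/(-8161/9 + 238) = 1/(-6019/9) = -9/6019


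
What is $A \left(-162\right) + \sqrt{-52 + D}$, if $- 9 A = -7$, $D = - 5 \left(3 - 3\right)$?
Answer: $-126 + 2 i \sqrt{13} \approx -126.0 + 7.2111 i$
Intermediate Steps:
$D = 0$ ($D = \left(-5\right) 0 = 0$)
$A = \frac{7}{9}$ ($A = \left(- \frac{1}{9}\right) \left(-7\right) = \frac{7}{9} \approx 0.77778$)
$A \left(-162\right) + \sqrt{-52 + D} = \frac{7}{9} \left(-162\right) + \sqrt{-52 + 0} = -126 + \sqrt{-52} = -126 + 2 i \sqrt{13}$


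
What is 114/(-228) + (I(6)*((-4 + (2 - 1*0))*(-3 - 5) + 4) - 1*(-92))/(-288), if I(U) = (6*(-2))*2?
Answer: 61/72 ≈ 0.84722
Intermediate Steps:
I(U) = -24 (I(U) = -12*2 = -24)
114/(-228) + (I(6)*((-4 + (2 - 1*0))*(-3 - 5) + 4) - 1*(-92))/(-288) = 114/(-228) + (-24*((-4 + (2 - 1*0))*(-3 - 5) + 4) - 1*(-92))/(-288) = 114*(-1/228) + (-24*((-4 + (2 + 0))*(-8) + 4) + 92)*(-1/288) = -½ + (-24*((-4 + 2)*(-8) + 4) + 92)*(-1/288) = -½ + (-24*(-2*(-8) + 4) + 92)*(-1/288) = -½ + (-24*(16 + 4) + 92)*(-1/288) = -½ + (-24*20 + 92)*(-1/288) = -½ + (-480 + 92)*(-1/288) = -½ - 388*(-1/288) = -½ + 97/72 = 61/72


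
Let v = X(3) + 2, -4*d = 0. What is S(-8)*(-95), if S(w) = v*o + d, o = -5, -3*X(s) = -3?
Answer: 1425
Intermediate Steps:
d = 0 (d = -¼*0 = 0)
X(s) = 1 (X(s) = -⅓*(-3) = 1)
v = 3 (v = 1 + 2 = 3)
S(w) = -15 (S(w) = 3*(-5) + 0 = -15 + 0 = -15)
S(-8)*(-95) = -15*(-95) = 1425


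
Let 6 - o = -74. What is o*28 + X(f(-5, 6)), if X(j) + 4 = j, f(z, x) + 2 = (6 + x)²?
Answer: 2378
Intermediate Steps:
f(z, x) = -2 + (6 + x)²
X(j) = -4 + j
o = 80 (o = 6 - 1*(-74) = 6 + 74 = 80)
o*28 + X(f(-5, 6)) = 80*28 + (-4 + (-2 + (6 + 6)²)) = 2240 + (-4 + (-2 + 12²)) = 2240 + (-4 + (-2 + 144)) = 2240 + (-4 + 142) = 2240 + 138 = 2378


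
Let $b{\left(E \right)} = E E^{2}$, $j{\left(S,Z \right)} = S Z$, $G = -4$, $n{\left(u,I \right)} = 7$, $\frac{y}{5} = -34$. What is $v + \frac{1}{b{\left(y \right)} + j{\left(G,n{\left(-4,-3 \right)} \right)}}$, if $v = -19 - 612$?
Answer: $- \frac{3100120669}{4913028} \approx -631.0$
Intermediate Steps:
$y = -170$ ($y = 5 \left(-34\right) = -170$)
$v = -631$ ($v = -19 - 612 = -631$)
$b{\left(E \right)} = E^{3}$
$v + \frac{1}{b{\left(y \right)} + j{\left(G,n{\left(-4,-3 \right)} \right)}} = -631 + \frac{1}{\left(-170\right)^{3} - 28} = -631 + \frac{1}{-4913000 - 28} = -631 + \frac{1}{-4913028} = -631 - \frac{1}{4913028} = - \frac{3100120669}{4913028}$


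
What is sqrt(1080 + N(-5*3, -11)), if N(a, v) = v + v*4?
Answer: 5*sqrt(41) ≈ 32.016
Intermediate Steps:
N(a, v) = 5*v (N(a, v) = v + 4*v = 5*v)
sqrt(1080 + N(-5*3, -11)) = sqrt(1080 + 5*(-11)) = sqrt(1080 - 55) = sqrt(1025) = 5*sqrt(41)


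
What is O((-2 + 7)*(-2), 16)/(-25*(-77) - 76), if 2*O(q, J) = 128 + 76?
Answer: 102/1849 ≈ 0.055165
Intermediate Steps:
O(q, J) = 102 (O(q, J) = (128 + 76)/2 = (1/2)*204 = 102)
O((-2 + 7)*(-2), 16)/(-25*(-77) - 76) = 102/(-25*(-77) - 76) = 102/(1925 - 76) = 102/1849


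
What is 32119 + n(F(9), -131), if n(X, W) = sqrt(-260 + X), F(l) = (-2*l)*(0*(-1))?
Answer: 32119 + 2*I*sqrt(65) ≈ 32119.0 + 16.125*I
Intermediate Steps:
F(l) = 0 (F(l) = -2*l*0 = 0)
32119 + n(F(9), -131) = 32119 + sqrt(-260 + 0) = 32119 + sqrt(-260) = 32119 + 2*I*sqrt(65)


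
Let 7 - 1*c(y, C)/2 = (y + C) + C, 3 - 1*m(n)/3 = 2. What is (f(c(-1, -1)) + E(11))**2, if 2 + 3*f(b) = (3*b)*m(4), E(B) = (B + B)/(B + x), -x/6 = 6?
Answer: 19219456/5625 ≈ 3416.8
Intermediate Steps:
x = -36 (x = -6*6 = -36)
E(B) = 2*B/(-36 + B) (E(B) = (B + B)/(B - 36) = (2*B)/(-36 + B) = 2*B/(-36 + B))
m(n) = 3 (m(n) = 9 - 3*2 = 9 - 6 = 3)
c(y, C) = 14 - 4*C - 2*y (c(y, C) = 14 - 2*((y + C) + C) = 14 - 2*((C + y) + C) = 14 - 2*(y + 2*C) = 14 + (-4*C - 2*y) = 14 - 4*C - 2*y)
f(b) = -2/3 + 3*b (f(b) = -2/3 + ((3*b)*3)/3 = -2/3 + (9*b)/3 = -2/3 + 3*b)
(f(c(-1, -1)) + E(11))**2 = ((-2/3 + 3*(14 - 4*(-1) - 2*(-1))) + 2*11/(-36 + 11))**2 = ((-2/3 + 3*(14 + 4 + 2)) + 2*11/(-25))**2 = ((-2/3 + 3*20) + 2*11*(-1/25))**2 = ((-2/3 + 60) - 22/25)**2 = (178/3 - 22/25)**2 = (4384/75)**2 = 19219456/5625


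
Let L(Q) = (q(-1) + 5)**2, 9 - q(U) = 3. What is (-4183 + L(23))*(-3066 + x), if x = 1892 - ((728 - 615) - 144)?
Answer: 4642866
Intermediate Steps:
q(U) = 6 (q(U) = 9 - 1*3 = 9 - 3 = 6)
L(Q) = 121 (L(Q) = (6 + 5)**2 = 11**2 = 121)
x = 1923 (x = 1892 - (113 - 144) = 1892 - 1*(-31) = 1892 + 31 = 1923)
(-4183 + L(23))*(-3066 + x) = (-4183 + 121)*(-3066 + 1923) = -4062*(-1143) = 4642866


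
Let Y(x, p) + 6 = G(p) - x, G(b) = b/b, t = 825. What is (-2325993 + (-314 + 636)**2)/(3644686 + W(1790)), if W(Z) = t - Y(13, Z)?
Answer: -2222309/3645529 ≈ -0.60960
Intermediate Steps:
G(b) = 1
Y(x, p) = -5 - x (Y(x, p) = -6 + (1 - x) = -5 - x)
W(Z) = 843 (W(Z) = 825 - (-5 - 1*13) = 825 - (-5 - 13) = 825 - 1*(-18) = 825 + 18 = 843)
(-2325993 + (-314 + 636)**2)/(3644686 + W(1790)) = (-2325993 + (-314 + 636)**2)/(3644686 + 843) = (-2325993 + 322**2)/3645529 = (-2325993 + 103684)*(1/3645529) = -2222309*1/3645529 = -2222309/3645529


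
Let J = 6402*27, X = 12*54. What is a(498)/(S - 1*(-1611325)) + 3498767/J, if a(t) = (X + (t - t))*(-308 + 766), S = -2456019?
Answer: 1452043595381/73004368338 ≈ 19.890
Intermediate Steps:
X = 648
J = 172854
a(t) = 296784 (a(t) = (648 + (t - t))*(-308 + 766) = (648 + 0)*458 = 648*458 = 296784)
a(498)/(S - 1*(-1611325)) + 3498767/J = 296784/(-2456019 - 1*(-1611325)) + 3498767/172854 = 296784/(-2456019 + 1611325) + 3498767*(1/172854) = 296784/(-844694) + 3498767/172854 = 296784*(-1/844694) + 3498767/172854 = -148392/422347 + 3498767/172854 = 1452043595381/73004368338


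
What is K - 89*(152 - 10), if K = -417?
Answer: -13055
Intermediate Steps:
K - 89*(152 - 10) = -417 - 89*(152 - 10) = -417 - 89*142 = -417 - 12638 = -13055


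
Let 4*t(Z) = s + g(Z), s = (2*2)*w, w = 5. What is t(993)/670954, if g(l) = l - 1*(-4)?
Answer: 1017/2683816 ≈ 0.00037894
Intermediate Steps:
s = 20 (s = (2*2)*5 = 4*5 = 20)
g(l) = 4 + l (g(l) = l + 4 = 4 + l)
t(Z) = 6 + Z/4 (t(Z) = (20 + (4 + Z))/4 = (24 + Z)/4 = 6 + Z/4)
t(993)/670954 = (6 + (¼)*993)/670954 = (6 + 993/4)*(1/670954) = (1017/4)*(1/670954) = 1017/2683816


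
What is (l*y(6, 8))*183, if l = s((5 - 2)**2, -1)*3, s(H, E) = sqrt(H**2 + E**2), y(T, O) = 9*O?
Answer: 39528*sqrt(82) ≈ 3.5794e+5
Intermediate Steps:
s(H, E) = sqrt(E**2 + H**2)
l = 3*sqrt(82) (l = sqrt((-1)**2 + ((5 - 2)**2)**2)*3 = sqrt(1 + (3**2)**2)*3 = sqrt(1 + 9**2)*3 = sqrt(1 + 81)*3 = sqrt(82)*3 = 3*sqrt(82) ≈ 27.166)
(l*y(6, 8))*183 = ((3*sqrt(82))*(9*8))*183 = ((3*sqrt(82))*72)*183 = (216*sqrt(82))*183 = 39528*sqrt(82)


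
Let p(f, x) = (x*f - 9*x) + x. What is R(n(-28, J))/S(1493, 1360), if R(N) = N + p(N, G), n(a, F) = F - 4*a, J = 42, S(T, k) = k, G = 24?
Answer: 1829/680 ≈ 2.6897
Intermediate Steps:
p(f, x) = -8*x + f*x (p(f, x) = (f*x - 9*x) + x = (-9*x + f*x) + x = -8*x + f*x)
R(N) = -192 + 25*N (R(N) = N + 24*(-8 + N) = N + (-192 + 24*N) = -192 + 25*N)
R(n(-28, J))/S(1493, 1360) = (-192 + 25*(42 - 4*(-28)))/1360 = (-192 + 25*(42 + 112))*(1/1360) = (-192 + 25*154)*(1/1360) = (-192 + 3850)*(1/1360) = 3658*(1/1360) = 1829/680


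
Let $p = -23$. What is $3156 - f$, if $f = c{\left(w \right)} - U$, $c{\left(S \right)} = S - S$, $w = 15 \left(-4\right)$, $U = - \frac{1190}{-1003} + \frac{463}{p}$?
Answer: $\frac{4256985}{1357} \approx 3137.1$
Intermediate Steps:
$U = - \frac{25707}{1357}$ ($U = - \frac{1190}{-1003} + \frac{463}{-23} = \left(-1190\right) \left(- \frac{1}{1003}\right) + 463 \left(- \frac{1}{23}\right) = \frac{70}{59} - \frac{463}{23} = - \frac{25707}{1357} \approx -18.944$)
$w = -60$
$c{\left(S \right)} = 0$
$f = \frac{25707}{1357}$ ($f = 0 - - \frac{25707}{1357} = 0 + \frac{25707}{1357} = \frac{25707}{1357} \approx 18.944$)
$3156 - f = 3156 - \frac{25707}{1357} = \frac{4256985}{1357}$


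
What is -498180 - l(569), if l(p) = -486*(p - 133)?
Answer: -286284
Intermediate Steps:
l(p) = 64638 - 486*p (l(p) = -486*(-133 + p) = 64638 - 486*p)
-498180 - l(569) = -498180 - (64638 - 486*569) = -498180 - (64638 - 276534) = -498180 - 1*(-211896) = -498180 + 211896 = -286284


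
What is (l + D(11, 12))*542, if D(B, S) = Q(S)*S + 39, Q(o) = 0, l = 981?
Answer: 552840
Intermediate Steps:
D(B, S) = 39 (D(B, S) = 0*S + 39 = 0 + 39 = 39)
(l + D(11, 12))*542 = (981 + 39)*542 = 1020*542 = 552840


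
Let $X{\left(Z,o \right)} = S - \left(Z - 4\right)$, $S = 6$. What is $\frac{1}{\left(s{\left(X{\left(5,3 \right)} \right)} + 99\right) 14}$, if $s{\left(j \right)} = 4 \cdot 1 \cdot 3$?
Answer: $\frac{1}{1554} \approx 0.0006435$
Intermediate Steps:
$X{\left(Z,o \right)} = 10 - Z$ ($X{\left(Z,o \right)} = 6 - \left(Z - 4\right) = 6 - \left(-4 + Z\right) = 10 - Z$)
$s{\left(j \right)} = 12$ ($s{\left(j \right)} = 4 \cdot 3 = 12$)
$\frac{1}{\left(s{\left(X{\left(5,3 \right)} \right)} + 99\right) 14} = \frac{1}{\left(12 + 99\right) 14} = \frac{1}{111 \cdot 14} = \frac{1}{1554}$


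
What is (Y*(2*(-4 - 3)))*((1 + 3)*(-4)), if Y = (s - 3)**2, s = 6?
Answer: 2016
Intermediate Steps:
Y = 9 (Y = (6 - 3)**2 = 3**2 = 9)
(Y*(2*(-4 - 3)))*((1 + 3)*(-4)) = (9*(2*(-4 - 3)))*((1 + 3)*(-4)) = (9*(2*(-7)))*(4*(-4)) = (9*(-14))*(-16) = -126*(-16) = 2016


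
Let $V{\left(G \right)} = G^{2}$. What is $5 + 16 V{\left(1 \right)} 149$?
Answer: $2389$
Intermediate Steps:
$5 + 16 V{\left(1 \right)} 149 = 5 + 16 \cdot 1^{2} \cdot 149 = 5 + 16 \cdot 1 \cdot 149 = 5 + 16 \cdot 149 = 5 + 2384 = 2389$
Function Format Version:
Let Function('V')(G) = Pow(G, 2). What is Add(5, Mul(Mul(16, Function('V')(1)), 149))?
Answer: 2389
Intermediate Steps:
Add(5, Mul(Mul(16, Function('V')(1)), 149)) = Add(5, Mul(Mul(16, Pow(1, 2)), 149)) = Add(5, Mul(Mul(16, 1), 149)) = Add(5, Mul(16, 149)) = Add(5, 2384) = 2389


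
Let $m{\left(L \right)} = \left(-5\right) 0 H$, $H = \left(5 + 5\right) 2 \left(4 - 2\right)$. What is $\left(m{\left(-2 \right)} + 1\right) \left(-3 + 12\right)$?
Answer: $9$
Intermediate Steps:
$H = 40$ ($H = 10 \cdot 2 \cdot 2 = 20 \cdot 2 = 40$)
$m{\left(L \right)} = 0$ ($m{\left(L \right)} = \left(-5\right) 0 \cdot 40 = 0 \cdot 40 = 0$)
$\left(m{\left(-2 \right)} + 1\right) \left(-3 + 12\right) = \left(0 + 1\right) \left(-3 + 12\right) = 1 \cdot 9 = 9$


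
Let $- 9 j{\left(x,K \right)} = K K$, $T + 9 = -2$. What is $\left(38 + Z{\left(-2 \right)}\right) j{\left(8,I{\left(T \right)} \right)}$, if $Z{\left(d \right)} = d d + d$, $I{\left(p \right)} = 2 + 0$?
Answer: $- \frac{160}{9} \approx -17.778$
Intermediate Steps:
$T = -11$ ($T = -9 - 2 = -11$)
$I{\left(p \right)} = 2$
$j{\left(x,K \right)} = - \frac{K^{2}}{9}$ ($j{\left(x,K \right)} = - \frac{K K}{9} = - \frac{K^{2}}{9}$)
$Z{\left(d \right)} = d + d^{2}$ ($Z{\left(d \right)} = d^{2} + d = d + d^{2}$)
$\left(38 + Z{\left(-2 \right)}\right) j{\left(8,I{\left(T \right)} \right)} = \left(38 - 2 \left(1 - 2\right)\right) \left(- \frac{2^{2}}{9}\right) = \left(38 - -2\right) \left(\left(- \frac{1}{9}\right) 4\right) = \left(38 + 2\right) \left(- \frac{4}{9}\right) = 40 \left(- \frac{4}{9}\right) = - \frac{160}{9}$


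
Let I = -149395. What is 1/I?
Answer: -1/149395 ≈ -6.6937e-6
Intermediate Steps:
1/I = 1/(-149395) = -1/149395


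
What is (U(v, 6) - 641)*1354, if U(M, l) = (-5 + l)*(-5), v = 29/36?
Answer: -874684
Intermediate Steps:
v = 29/36 (v = 29*(1/36) = 29/36 ≈ 0.80556)
U(M, l) = 25 - 5*l
(U(v, 6) - 641)*1354 = ((25 - 5*6) - 641)*1354 = ((25 - 30) - 641)*1354 = (-5 - 641)*1354 = -646*1354 = -874684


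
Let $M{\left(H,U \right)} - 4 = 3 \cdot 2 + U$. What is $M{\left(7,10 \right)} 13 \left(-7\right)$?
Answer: $-1820$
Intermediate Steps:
$M{\left(H,U \right)} = 10 + U$ ($M{\left(H,U \right)} = 4 + \left(3 \cdot 2 + U\right) = 4 + \left(6 + U\right) = 10 + U$)
$M{\left(7,10 \right)} 13 \left(-7\right) = \left(10 + 10\right) 13 \left(-7\right) = 20 \left(-91\right) = -1820$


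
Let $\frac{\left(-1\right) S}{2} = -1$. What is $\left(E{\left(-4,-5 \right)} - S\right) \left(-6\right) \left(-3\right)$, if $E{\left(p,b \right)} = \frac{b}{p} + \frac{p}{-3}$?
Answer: $\frac{21}{2} \approx 10.5$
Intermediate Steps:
$E{\left(p,b \right)} = - \frac{p}{3} + \frac{b}{p}$ ($E{\left(p,b \right)} = \frac{b}{p} + p \left(- \frac{1}{3}\right) = \frac{b}{p} - \frac{p}{3} = - \frac{p}{3} + \frac{b}{p}$)
$S = 2$ ($S = \left(-2\right) \left(-1\right) = 2$)
$\left(E{\left(-4,-5 \right)} - S\right) \left(-6\right) \left(-3\right) = \left(\left(\left(- \frac{1}{3}\right) \left(-4\right) - \frac{5}{-4}\right) - 2\right) \left(-6\right) \left(-3\right) = \left(\left(\frac{4}{3} - - \frac{5}{4}\right) - 2\right) \left(-6\right) \left(-3\right) = \left(\left(\frac{4}{3} + \frac{5}{4}\right) - 2\right) \left(-6\right) \left(-3\right) = \left(\frac{31}{12} - 2\right) \left(-6\right) \left(-3\right) = \frac{7}{12} \left(-6\right) \left(-3\right) = \left(- \frac{7}{2}\right) \left(-3\right) = \frac{21}{2}$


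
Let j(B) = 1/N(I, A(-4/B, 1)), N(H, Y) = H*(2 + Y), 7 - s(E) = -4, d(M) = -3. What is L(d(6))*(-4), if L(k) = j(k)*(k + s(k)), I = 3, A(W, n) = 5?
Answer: -32/21 ≈ -1.5238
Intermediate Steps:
s(E) = 11 (s(E) = 7 - 1*(-4) = 7 + 4 = 11)
j(B) = 1/21 (j(B) = 1/(3*(2 + 5)) = 1/(3*7) = 1/21)
L(k) = 11/21 + k/21 (L(k) = (k + 11)/21 = (11 + k)/21 = 11/21 + k/21)
L(d(6))*(-4) = (11/21 + (1/21)*(-3))*(-4) = (11/21 - ⅐)*(-4) = (8/21)*(-4) = -32/21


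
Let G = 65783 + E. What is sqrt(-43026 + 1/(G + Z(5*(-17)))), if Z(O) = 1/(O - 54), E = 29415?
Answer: I*sqrt(7533835904737044047)/13232521 ≈ 207.43*I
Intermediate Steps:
Z(O) = 1/(-54 + O)
G = 95198 (G = 65783 + 29415 = 95198)
sqrt(-43026 + 1/(G + Z(5*(-17)))) = sqrt(-43026 + 1/(95198 + 1/(-54 + 5*(-17)))) = sqrt(-43026 + 1/(95198 + 1/(-54 - 85))) = sqrt(-43026 + 1/(95198 + 1/(-139))) = sqrt(-43026 + 1/(95198 - 1/139)) = sqrt(-43026 + 1/(13232521/139)) = sqrt(-43026 + 139/13232521) = sqrt(-569342448407/13232521) = I*sqrt(7533835904737044047)/13232521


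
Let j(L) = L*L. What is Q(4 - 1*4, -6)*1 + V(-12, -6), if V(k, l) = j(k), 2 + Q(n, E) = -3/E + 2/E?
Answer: 853/6 ≈ 142.17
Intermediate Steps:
j(L) = L²
Q(n, E) = -2 - 1/E (Q(n, E) = -2 + (-3/E + 2/E) = -2 - 1/E)
V(k, l) = k²
Q(4 - 1*4, -6)*1 + V(-12, -6) = (-2 - 1/(-6))*1 + (-12)² = (-2 - 1*(-⅙))*1 + 144 = (-2 + ⅙)*1 + 144 = -11/6*1 + 144 = -11/6 + 144 = 853/6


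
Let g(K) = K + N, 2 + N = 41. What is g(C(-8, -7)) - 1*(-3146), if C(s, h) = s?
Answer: 3177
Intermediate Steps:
N = 39 (N = -2 + 41 = 39)
g(K) = 39 + K (g(K) = K + 39 = 39 + K)
g(C(-8, -7)) - 1*(-3146) = (39 - 8) - 1*(-3146) = 31 + 3146 = 3177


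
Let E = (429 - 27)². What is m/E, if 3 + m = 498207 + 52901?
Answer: 551105/161604 ≈ 3.4102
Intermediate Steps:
E = 161604 (E = 402² = 161604)
m = 551105 (m = -3 + (498207 + 52901) = -3 + 551108 = 551105)
m/E = 551105/161604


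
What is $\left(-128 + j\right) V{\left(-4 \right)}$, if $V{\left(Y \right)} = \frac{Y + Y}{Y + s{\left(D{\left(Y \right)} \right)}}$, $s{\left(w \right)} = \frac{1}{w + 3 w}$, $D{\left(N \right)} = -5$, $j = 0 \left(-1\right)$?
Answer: $- \frac{20480}{81} \approx -252.84$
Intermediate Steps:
$j = 0$
$s{\left(w \right)} = \frac{1}{4 w}$
$V{\left(Y \right)} = \frac{2 Y}{- \frac{1}{20} + Y}$ ($V{\left(Y \right)} = \frac{Y + Y}{Y + \frac{1}{4 \left(-5\right)}} = \frac{2 Y}{Y + \frac{1}{4} \left(- \frac{1}{5}\right)} = \frac{2 Y}{Y - \frac{1}{20}} = \frac{2 Y}{- \frac{1}{20} + Y}$)
$\left(-128 + j\right) V{\left(-4 \right)} = \left(-128 + 0\right) 40 \left(-4\right) \frac{1}{-1 + 20 \left(-4\right)} = - 128 \cdot 40 \left(-4\right) \frac{1}{-1 - 80} = - 128 \cdot 40 \left(-4\right) \frac{1}{-81} = - 128 \cdot 40 \left(-4\right) \left(- \frac{1}{81}\right) = \left(-128\right) \frac{160}{81} = - \frac{20480}{81}$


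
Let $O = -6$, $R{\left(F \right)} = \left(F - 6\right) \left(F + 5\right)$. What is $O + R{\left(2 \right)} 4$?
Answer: $-118$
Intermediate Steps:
$R{\left(F \right)} = \left(-6 + F\right) \left(5 + F\right)$ ($R{\left(F \right)} = \left(F - 6\right) \left(5 + F\right) = \left(-6 + F\right) \left(5 + F\right)$)
$O + R{\left(2 \right)} 4 = -6 + \left(-30 + 2^{2} - 2\right) 4 = -6 + \left(-30 + 4 - 2\right) 4 = -6 - 112 = -118$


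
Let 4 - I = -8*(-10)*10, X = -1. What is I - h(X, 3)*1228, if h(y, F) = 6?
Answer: -8164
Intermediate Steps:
I = -796 (I = 4 - (-8*(-10))*10 = 4 - 80*10 = 4 - 1*800 = 4 - 800 = -796)
I - h(X, 3)*1228 = -796 - 6*1228 = -796 - 1*7368 = -796 - 7368 = -8164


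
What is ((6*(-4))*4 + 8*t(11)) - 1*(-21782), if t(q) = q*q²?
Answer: 32334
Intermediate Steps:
t(q) = q³
((6*(-4))*4 + 8*t(11)) - 1*(-21782) = ((6*(-4))*4 + 8*11³) - 1*(-21782) = (-24*4 + 8*1331) + 21782 = (-96 + 10648) + 21782 = 10552 + 21782 = 32334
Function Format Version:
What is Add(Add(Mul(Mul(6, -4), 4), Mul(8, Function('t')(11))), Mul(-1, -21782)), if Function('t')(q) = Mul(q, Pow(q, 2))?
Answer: 32334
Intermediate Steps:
Function('t')(q) = Pow(q, 3)
Add(Add(Mul(Mul(6, -4), 4), Mul(8, Function('t')(11))), Mul(-1, -21782)) = Add(Add(Mul(Mul(6, -4), 4), Mul(8, Pow(11, 3))), Mul(-1, -21782)) = Add(Add(Mul(-24, 4), Mul(8, 1331)), 21782) = Add(Add(-96, 10648), 21782) = Add(10552, 21782) = 32334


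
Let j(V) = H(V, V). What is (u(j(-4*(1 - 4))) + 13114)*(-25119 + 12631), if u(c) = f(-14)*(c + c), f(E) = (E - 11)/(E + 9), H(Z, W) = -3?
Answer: -163392992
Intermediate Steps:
f(E) = (-11 + E)/(9 + E)
j(V) = -3
u(c) = 10*c (u(c) = ((-11 - 14)/(9 - 14))*(c + c) = (-25/(-5))*(2*c) = (-⅕*(-25))*(2*c) = 5*(2*c) = 10*c)
(u(j(-4*(1 - 4))) + 13114)*(-25119 + 12631) = (10*(-3) + 13114)*(-25119 + 12631) = (-30 + 13114)*(-12488) = 13084*(-12488) = -163392992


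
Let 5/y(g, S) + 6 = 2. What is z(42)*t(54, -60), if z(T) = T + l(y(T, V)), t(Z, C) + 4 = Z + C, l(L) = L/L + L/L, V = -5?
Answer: -440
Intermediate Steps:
y(g, S) = -5/4 (y(g, S) = 5/(-6 + 2) = 5/(-4) = 5*(-1/4) = -5/4)
l(L) = 2 (l(L) = 1 + 1 = 2)
t(Z, C) = -4 + C + Z (t(Z, C) = -4 + (Z + C) = -4 + (C + Z) = -4 + C + Z)
z(T) = 2 + T (z(T) = T + 2 = 2 + T)
z(42)*t(54, -60) = (2 + 42)*(-4 - 60 + 54) = 44*(-10) = -440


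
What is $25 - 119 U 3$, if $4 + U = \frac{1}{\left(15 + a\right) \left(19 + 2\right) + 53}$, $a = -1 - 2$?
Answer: $\frac{442808}{305} \approx 1451.8$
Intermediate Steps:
$a = -3$
$U = - \frac{1219}{305}$ ($U = -4 + \frac{1}{\left(15 - 3\right) \left(19 + 2\right) + 53} = -4 + \frac{1}{12 \cdot 21 + 53} = -4 + \frac{1}{252 + 53} = -4 + \frac{1}{305} = - \frac{1219}{305} \approx -3.9967$)
$25 - 119 U 3 = 25 - 119 \left(\left(- \frac{1219}{305}\right) 3\right) = 25 - - \frac{435183}{305} = 25 + \frac{435183}{305} = \frac{442808}{305}$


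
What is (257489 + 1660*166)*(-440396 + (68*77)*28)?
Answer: -156603399612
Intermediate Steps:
(257489 + 1660*166)*(-440396 + (68*77)*28) = (257489 + 275560)*(-440396 + 5236*28) = 533049*(-440396 + 146608) = 533049*(-293788) = -156603399612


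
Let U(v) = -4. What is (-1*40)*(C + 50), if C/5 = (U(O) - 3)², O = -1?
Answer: -11800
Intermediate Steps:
C = 245 (C = 5*(-4 - 3)² = 5*(-7)² = 5*49 = 245)
(-1*40)*(C + 50) = (-1*40)*(245 + 50) = -40*295 = -11800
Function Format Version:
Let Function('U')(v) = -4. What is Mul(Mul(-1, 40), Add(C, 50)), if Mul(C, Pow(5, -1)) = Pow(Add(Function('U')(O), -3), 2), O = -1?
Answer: -11800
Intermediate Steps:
C = 245 (C = Mul(5, Pow(Add(-4, -3), 2)) = Mul(5, Pow(-7, 2)) = Mul(5, 49) = 245)
Mul(Mul(-1, 40), Add(C, 50)) = Mul(Mul(-1, 40), Add(245, 50)) = Mul(-40, 295) = -11800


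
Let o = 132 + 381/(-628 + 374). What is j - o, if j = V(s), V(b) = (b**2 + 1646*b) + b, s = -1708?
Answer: 208115/2 ≈ 1.0406e+5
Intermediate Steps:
V(b) = b**2 + 1647*b
o = 261/2 (o = 132 + 381/(-254) = 132 - 1/254*381 = 132 - 3/2 = 261/2 ≈ 130.50)
j = 104188 (j = -1708*(1647 - 1708) = -1708*(-61) = 104188)
j - o = 104188 - 1*261/2 = 104188 - 261/2 = 208115/2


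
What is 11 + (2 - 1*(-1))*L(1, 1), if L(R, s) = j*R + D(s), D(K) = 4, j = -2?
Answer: 17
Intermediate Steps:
L(R, s) = 4 - 2*R (L(R, s) = -2*R + 4 = 4 - 2*R)
11 + (2 - 1*(-1))*L(1, 1) = 11 + (2 - 1*(-1))*(4 - 2*1) = 11 + (2 + 1)*(4 - 2) = 11 + 3*2 = 11 + 6 = 17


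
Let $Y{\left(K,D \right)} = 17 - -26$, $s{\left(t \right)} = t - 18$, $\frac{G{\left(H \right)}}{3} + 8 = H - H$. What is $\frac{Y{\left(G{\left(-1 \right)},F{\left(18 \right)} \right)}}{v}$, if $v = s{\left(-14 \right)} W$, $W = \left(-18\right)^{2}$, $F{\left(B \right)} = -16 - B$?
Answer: $- \frac{43}{10368} \approx -0.0041474$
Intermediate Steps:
$G{\left(H \right)} = -24$ ($G{\left(H \right)} = -24 + 3 \left(H - H\right) = -24 + 3 \cdot 0 = -24 + 0 = -24$)
$s{\left(t \right)} = -18 + t$ ($s{\left(t \right)} = t - 18 = -18 + t$)
$Y{\left(K,D \right)} = 43$ ($Y{\left(K,D \right)} = 17 + 26 = 43$)
$W = 324$
$v = -10368$ ($v = \left(-18 - 14\right) 324 = \left(-32\right) 324 = -10368$)
$\frac{Y{\left(G{\left(-1 \right)},F{\left(18 \right)} \right)}}{v} = \frac{43}{-10368} = 43 \left(- \frac{1}{10368}\right) = - \frac{43}{10368}$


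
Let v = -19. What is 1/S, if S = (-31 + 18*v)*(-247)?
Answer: 1/92131 ≈ 1.0854e-5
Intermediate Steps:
S = 92131 (S = (-31 + 18*(-19))*(-247) = (-31 - 342)*(-247) = -373*(-247) = 92131)
1/S = 1/92131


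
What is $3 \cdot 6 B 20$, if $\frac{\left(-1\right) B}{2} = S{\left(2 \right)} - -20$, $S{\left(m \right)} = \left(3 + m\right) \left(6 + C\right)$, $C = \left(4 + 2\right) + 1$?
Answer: $-61200$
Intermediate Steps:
$C = 7$ ($C = 6 + 1 = 7$)
$S{\left(m \right)} = 39 + 13 m$ ($S{\left(m \right)} = \left(3 + m\right) \left(6 + 7\right) = \left(3 + m\right) 13 = 39 + 13 m$)
$B = -170$ ($B = - 2 \left(\left(39 + 13 \cdot 2\right) - -20\right) = - 2 \left(\left(39 + 26\right) + 20\right) = - 2 \left(65 + 20\right) = \left(-2\right) 85 = -170$)
$3 \cdot 6 B 20 = 3 \cdot 6 \left(-170\right) 20 = 18 \left(-170\right) 20 = \left(-3060\right) 20 = -61200$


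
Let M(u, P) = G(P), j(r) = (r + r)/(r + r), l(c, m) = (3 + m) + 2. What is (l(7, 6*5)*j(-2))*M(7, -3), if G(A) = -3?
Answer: -105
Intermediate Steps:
l(c, m) = 5 + m
j(r) = 1 (j(r) = (2*r)/((2*r)) = (2*r)*(1/(2*r)) = 1)
M(u, P) = -3
(l(7, 6*5)*j(-2))*M(7, -3) = ((5 + 6*5)*1)*(-3) = ((5 + 30)*1)*(-3) = (35*1)*(-3) = 35*(-3) = -105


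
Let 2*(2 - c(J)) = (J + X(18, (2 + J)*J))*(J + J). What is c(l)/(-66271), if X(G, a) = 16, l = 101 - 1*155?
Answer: 2050/66271 ≈ 0.030934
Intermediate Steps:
l = -54 (l = 101 - 155 = -54)
c(J) = 2 - J*(16 + J) (c(J) = 2 - (J + 16)*(J + J)/2 = 2 - (16 + J)*2*J/2 = 2 - J*(16 + J))
c(l)/(-66271) = (2 - 1*(-54)² - 16*(-54))/(-66271) = (2 - 1*2916 + 864)*(-1/66271) = (2 - 2916 + 864)*(-1/66271) = -2050*(-1/66271) = 2050/66271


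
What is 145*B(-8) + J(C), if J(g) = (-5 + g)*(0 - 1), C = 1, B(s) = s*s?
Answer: 9284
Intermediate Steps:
B(s) = s**2
J(g) = 5 - g (J(g) = (-5 + g)*(-1) = 5 - g)
145*B(-8) + J(C) = 145*(-8)**2 + (5 - 1*1) = 145*64 + (5 - 1) = 9280 + 4 = 9284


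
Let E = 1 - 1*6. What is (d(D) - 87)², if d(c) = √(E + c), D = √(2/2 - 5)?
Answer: (87 - √(-5 + 2*I))² ≈ 7487.6 - 394.5*I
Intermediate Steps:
E = -5 (E = 1 - 6 = -5)
D = 2*I (D = √(2*(½) - 5) = √(1 - 5) = √(-4) = 2*I ≈ 2.0*I)
d(c) = √(-5 + c)
(d(D) - 87)² = (√(-5 + 2*I) - 87)² = (-87 + √(-5 + 2*I))²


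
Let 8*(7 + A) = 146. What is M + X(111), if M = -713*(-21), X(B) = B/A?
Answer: 224743/15 ≈ 14983.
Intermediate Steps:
A = 45/4 (A = -7 + (1/8)*146 = -7 + 73/4 = 45/4 ≈ 11.250)
X(B) = 4*B/45 (X(B) = B/(45/4) = B*(4/45) = 4*B/45)
M = 14973
M + X(111) = 14973 + (4/45)*111 = 14973 + 148/15 = 224743/15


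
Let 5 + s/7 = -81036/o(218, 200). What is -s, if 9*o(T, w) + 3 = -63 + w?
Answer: 2554979/67 ≈ 38134.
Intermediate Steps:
o(T, w) = -22/3 + w/9 (o(T, w) = -⅓ + (-63 + w)/9 = -⅓ + (-7 + w/9) = -22/3 + w/9)
s = -2554979/67 (s = -35 + 7*(-81036/(-22/3 + (⅑)*200)) = -35 + 7*(-81036/(-22/3 + 200/9)) = -35 + 7*(-81036/134/9) = -35 + 7*(-81036*9/134) = -35 + 7*(-364662/67) = -35 - 2552634/67 = -2554979/67 ≈ -38134.)
-s = -1*(-2554979/67) = 2554979/67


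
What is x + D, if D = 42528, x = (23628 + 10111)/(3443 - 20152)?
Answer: 710566613/16709 ≈ 42526.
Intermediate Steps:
x = -33739/16709 (x = 33739/(-16709) = 33739*(-1/16709) = -33739/16709 ≈ -2.0192)
x + D = -33739/16709 + 42528 = 710566613/16709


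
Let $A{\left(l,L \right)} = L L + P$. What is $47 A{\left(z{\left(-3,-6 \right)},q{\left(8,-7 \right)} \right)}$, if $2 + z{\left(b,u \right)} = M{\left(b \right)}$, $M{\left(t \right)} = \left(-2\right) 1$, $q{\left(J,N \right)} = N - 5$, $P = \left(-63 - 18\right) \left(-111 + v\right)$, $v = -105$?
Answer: $829080$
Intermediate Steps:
$P = 17496$ ($P = \left(-63 - 18\right) \left(-111 - 105\right) = \left(-81\right) \left(-216\right) = 17496$)
$q{\left(J,N \right)} = -5 + N$ ($q{\left(J,N \right)} = N - 5 = -5 + N$)
$M{\left(t \right)} = -2$
$z{\left(b,u \right)} = -4$ ($z{\left(b,u \right)} = -2 - 2 = -4$)
$A{\left(l,L \right)} = 17496 + L^{2}$ ($A{\left(l,L \right)} = L L + 17496 = L^{2} + 17496 = 17496 + L^{2}$)
$47 A{\left(z{\left(-3,-6 \right)},q{\left(8,-7 \right)} \right)} = 47 \left(17496 + \left(-5 - 7\right)^{2}\right) = 47 \left(17496 + \left(-12\right)^{2}\right) = 47 \left(17496 + 144\right) = 47 \cdot 17640 = 829080$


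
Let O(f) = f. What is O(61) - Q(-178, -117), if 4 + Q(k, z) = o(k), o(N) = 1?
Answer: 64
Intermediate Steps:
Q(k, z) = -3 (Q(k, z) = -4 + 1 = -3)
O(61) - Q(-178, -117) = 61 - 1*(-3) = 61 + 3 = 64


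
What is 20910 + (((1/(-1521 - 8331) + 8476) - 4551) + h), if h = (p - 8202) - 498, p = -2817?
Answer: 131208935/9852 ≈ 13318.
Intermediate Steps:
h = -11517 (h = (-2817 - 8202) - 498 = -11019 - 498 = -11517)
20910 + (((1/(-1521 - 8331) + 8476) - 4551) + h) = 20910 + (((1/(-1521 - 8331) + 8476) - 4551) - 11517) = 20910 + (((1/(-9852) + 8476) - 4551) - 11517) = 20910 + (((-1/9852 + 8476) - 4551) - 11517) = 20910 + ((83505551/9852 - 4551) - 11517) = 20910 + (38669099/9852 - 11517) = 20910 - 74796385/9852 = 131208935/9852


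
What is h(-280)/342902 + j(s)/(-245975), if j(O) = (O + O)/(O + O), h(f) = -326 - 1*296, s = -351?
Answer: -76669676/42172659725 ≈ -0.0018180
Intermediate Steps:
h(f) = -622 (h(f) = -326 - 296 = -622)
j(O) = 1 (j(O) = (2*O)/((2*O)) = (2*O)*(1/(2*O)) = 1)
h(-280)/342902 + j(s)/(-245975) = -622/342902 + 1/(-245975) = -622*1/342902 + 1*(-1/245975) = -311/171451 - 1/245975 = -76669676/42172659725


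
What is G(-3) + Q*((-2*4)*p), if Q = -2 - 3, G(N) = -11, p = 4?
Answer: 149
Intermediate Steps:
Q = -5
G(-3) + Q*((-2*4)*p) = -11 - 5*(-2*4)*4 = -11 - (-40)*4 = -11 - 5*(-32) = -11 + 160 = 149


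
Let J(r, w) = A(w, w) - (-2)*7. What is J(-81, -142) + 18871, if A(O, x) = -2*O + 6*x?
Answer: 18317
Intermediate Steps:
J(r, w) = 14 + 4*w (J(r, w) = (-2*w + 6*w) - (-2)*7 = 4*w - 1*(-14) = 4*w + 14 = 14 + 4*w)
J(-81, -142) + 18871 = (14 + 4*(-142)) + 18871 = (14 - 568) + 18871 = -554 + 18871 = 18317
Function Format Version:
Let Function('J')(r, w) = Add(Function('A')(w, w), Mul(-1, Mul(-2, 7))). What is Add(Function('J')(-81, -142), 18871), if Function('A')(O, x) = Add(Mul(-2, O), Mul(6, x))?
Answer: 18317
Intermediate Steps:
Function('J')(r, w) = Add(14, Mul(4, w)) (Function('J')(r, w) = Add(Add(Mul(-2, w), Mul(6, w)), Mul(-1, Mul(-2, 7))) = Add(Mul(4, w), Mul(-1, -14)) = Add(Mul(4, w), 14) = Add(14, Mul(4, w)))
Add(Function('J')(-81, -142), 18871) = Add(Add(14, Mul(4, -142)), 18871) = Add(Add(14, -568), 18871) = Add(-554, 18871) = 18317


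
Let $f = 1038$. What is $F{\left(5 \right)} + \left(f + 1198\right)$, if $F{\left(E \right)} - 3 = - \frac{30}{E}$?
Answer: $2233$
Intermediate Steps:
$F{\left(E \right)} = 3 - \frac{30}{E}$
$F{\left(5 \right)} + \left(f + 1198\right) = \left(3 - \frac{30}{5}\right) + \left(1038 + 1198\right) = \left(3 - 6\right) + 2236 = -3 + 2236 = 2233$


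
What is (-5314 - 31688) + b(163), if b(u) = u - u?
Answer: -37002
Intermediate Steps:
b(u) = 0
(-5314 - 31688) + b(163) = (-5314 - 31688) + 0 = -37002 + 0 = -37002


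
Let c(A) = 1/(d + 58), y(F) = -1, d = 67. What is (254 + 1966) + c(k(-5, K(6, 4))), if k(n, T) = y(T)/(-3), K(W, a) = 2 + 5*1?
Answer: 277501/125 ≈ 2220.0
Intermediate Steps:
K(W, a) = 7 (K(W, a) = 2 + 5 = 7)
k(n, T) = ⅓ (k(n, T) = -1/(-3) = -1*(-⅓) = ⅓)
c(A) = 1/125 (c(A) = 1/(67 + 58) = 1/125)
(254 + 1966) + c(k(-5, K(6, 4))) = (254 + 1966) + 1/125 = 2220 + 1/125 = 277501/125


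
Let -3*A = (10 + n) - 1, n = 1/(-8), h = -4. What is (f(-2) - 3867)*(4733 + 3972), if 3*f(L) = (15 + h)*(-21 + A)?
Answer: -2478740045/72 ≈ -3.4427e+7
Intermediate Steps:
n = -1/8 (n = 1*(-1/8) = -1/8 ≈ -0.12500)
A = -71/24 (A = -((10 - 1/8) - 1)/3 = -(79/8 - 1)/3 = -1/3*71/8 = -71/24 ≈ -2.9583)
f(L) = -6325/72 (f(L) = ((15 - 4)*(-21 - 71/24))/3 = (11*(-575/24))/3 = (1/3)*(-6325/24) = -6325/72)
(f(-2) - 3867)*(4733 + 3972) = (-6325/72 - 3867)*(4733 + 3972) = -284749/72*8705 = -2478740045/72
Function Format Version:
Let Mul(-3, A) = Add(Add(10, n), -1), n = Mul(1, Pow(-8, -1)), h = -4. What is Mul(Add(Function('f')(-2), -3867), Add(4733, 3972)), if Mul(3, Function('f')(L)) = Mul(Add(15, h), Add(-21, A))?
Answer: Rational(-2478740045, 72) ≈ -3.4427e+7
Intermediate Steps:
n = Rational(-1, 8) (n = Mul(1, Rational(-1, 8)) = Rational(-1, 8) ≈ -0.12500)
A = Rational(-71, 24) (A = Mul(Rational(-1, 3), Add(Add(10, Rational(-1, 8)), -1)) = Mul(Rational(-1, 3), Add(Rational(79, 8), -1)) = Mul(Rational(-1, 3), Rational(71, 8)) = Rational(-71, 24) ≈ -2.9583)
Function('f')(L) = Rational(-6325, 72) (Function('f')(L) = Mul(Rational(1, 3), Mul(Add(15, -4), Add(-21, Rational(-71, 24)))) = Mul(Rational(1, 3), Mul(11, Rational(-575, 24))) = Mul(Rational(1, 3), Rational(-6325, 24)) = Rational(-6325, 72))
Mul(Add(Function('f')(-2), -3867), Add(4733, 3972)) = Mul(Add(Rational(-6325, 72), -3867), Add(4733, 3972)) = Mul(Rational(-284749, 72), 8705) = Rational(-2478740045, 72)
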